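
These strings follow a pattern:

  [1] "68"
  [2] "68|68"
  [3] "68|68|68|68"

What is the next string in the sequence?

Every step duplicates the string with '|' between the halves.
Doubling 68|68|68|68 with '|' between the halves:

68|68|68|68|68|68|68|68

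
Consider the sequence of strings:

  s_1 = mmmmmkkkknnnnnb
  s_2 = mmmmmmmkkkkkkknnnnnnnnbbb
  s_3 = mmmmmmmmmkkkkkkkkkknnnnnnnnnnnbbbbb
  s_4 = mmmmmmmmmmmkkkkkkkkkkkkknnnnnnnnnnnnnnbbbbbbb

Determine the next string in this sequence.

Term n consists of 2n+3 m's, followed by 3n+1 k's, followed by 3n+2 n's, followed by 2n-1 b's (n = 1, 2, …).
For the next term, n = 5, so the run lengths are 13, 16, 17, 9.

mmmmmmmmmmmmmkkkkkkkkkkkkkkkknnnnnnnnnnnnnnnnnbbbbbbbbb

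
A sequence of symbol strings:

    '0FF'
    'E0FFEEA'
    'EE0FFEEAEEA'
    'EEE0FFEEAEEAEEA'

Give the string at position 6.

EEEEE0FFEEAEEAEEAEEAEEA

Every step adds E to the front and EEA to the end of the previous string.
From EEE0FFEEAEEAEEA, 2 further steps: EEE0FFEEAEEAEEA → EEEE0FFEEAEEAEEAEEA → (answer).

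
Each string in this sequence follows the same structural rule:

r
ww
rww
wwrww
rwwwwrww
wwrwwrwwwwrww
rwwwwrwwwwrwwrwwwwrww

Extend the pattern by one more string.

wwrwwrwwwwrwwrwwwwrwwwwrwwrwwwwrww

Each term (from the third on) is the two preceding terms concatenated in order: term 3 = r·ww = rww.
Continuing: wwrwwrwwwwrww · rwwwwrwwwwrwwrwwwwrww gives term 8.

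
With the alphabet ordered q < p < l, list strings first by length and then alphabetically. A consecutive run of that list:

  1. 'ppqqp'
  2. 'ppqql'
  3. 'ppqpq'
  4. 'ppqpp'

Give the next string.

ppqpl

Find the rightmost character of ppqpp below l, bump it to the next letter, and reset everything to its right to q.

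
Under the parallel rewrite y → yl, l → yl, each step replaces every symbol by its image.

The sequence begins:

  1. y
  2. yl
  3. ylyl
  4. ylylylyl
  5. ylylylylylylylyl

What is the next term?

Rewriting the 16 symbols of ylylylylylylylyl one by one yields yl yl yl yl yl yl yl yl yl yl yl yl yl yl yl yl; concatenated:

ylylylylylylylylylylylylylylylyl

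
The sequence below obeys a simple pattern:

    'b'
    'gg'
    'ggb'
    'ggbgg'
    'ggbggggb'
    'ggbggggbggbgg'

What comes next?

ggbggggbggbggggbggggb

From term 3 onward, concatenate the last term with the second-to-last: gg·b = ggb, ggb·gg = ggbgg, …
Continuing: ggbggggbggbgg · ggbggggb gives term 7.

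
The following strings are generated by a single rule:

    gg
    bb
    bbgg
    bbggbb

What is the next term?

This is a Fibonacci-style word recurrence s(k) = s(k−1)·s(k−2): e.g. bb·gg = bbgg.
Continuing: bbggbb · bbgg gives term 5.

bbggbbbbgg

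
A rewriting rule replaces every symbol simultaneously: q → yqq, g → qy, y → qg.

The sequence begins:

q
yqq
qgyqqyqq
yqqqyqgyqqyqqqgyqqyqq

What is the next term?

Rewriting the 21 symbols of yqqqyqgyqqyqqqgyqqyqq one by one yields qg yqq yqq yqq qg yqq qy qg yqq yqq qg yqq yqq yqq qy qg yqq yqq qg yqq yqq; concatenated:

qgyqqyqqyqqqgyqqqyqgyqqyqqqgyqqyqqyqqqyqgyqqyqqqgyqqyqq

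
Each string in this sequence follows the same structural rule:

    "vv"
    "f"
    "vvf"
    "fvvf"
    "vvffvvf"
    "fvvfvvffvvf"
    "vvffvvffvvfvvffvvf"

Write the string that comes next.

fvvfvvffvvfvvffvvffvvfvvffvvf

From term 3 onward, concatenate the second-to-last term with the last: vv·f = vvf, f·vvf = fvvf, …
The next term joins fvvfvvffvvf and vvffvvffvvfvvffvvf.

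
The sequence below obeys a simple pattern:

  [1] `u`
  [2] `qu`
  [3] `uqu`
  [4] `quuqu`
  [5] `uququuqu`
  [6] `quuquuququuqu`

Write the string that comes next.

From term 3 onward, concatenate the second-to-last term with the last: u·qu = uqu, qu·uqu = quuqu, …
So term 7 is uququuqu·quuquuququuqu.

uququuququuquuququuqu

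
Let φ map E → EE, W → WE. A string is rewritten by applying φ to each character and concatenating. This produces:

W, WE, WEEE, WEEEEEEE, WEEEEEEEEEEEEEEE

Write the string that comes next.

Applying the rule to each of the 16 symbols of WEEEEEEEEEEEEEEE gives the pieces WE EE EE EE EE EE EE EE EE EE EE EE EE EE EE EE, which concatenate to the answer.

WEEEEEEEEEEEEEEEEEEEEEEEEEEEEEEE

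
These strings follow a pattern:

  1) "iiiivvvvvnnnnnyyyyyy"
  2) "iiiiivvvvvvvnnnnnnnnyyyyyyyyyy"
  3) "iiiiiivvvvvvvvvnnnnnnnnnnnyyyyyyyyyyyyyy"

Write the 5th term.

iiiiiiiivvvvvvvvvvvvvnnnnnnnnnnnnnnnnnyyyyyyyyyyyyyyyyyyyyyy

The n-th term is n+2 i's then 2n+1 v's then 3n-1 n's then 4n-2 y's, where the shown terms are n = 2, 3, 4.
Setting n = 6 gives 8, 13, 17, 22 characters in each block.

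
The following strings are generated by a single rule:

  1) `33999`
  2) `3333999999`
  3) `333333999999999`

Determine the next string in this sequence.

33333333999999999999

The n-th term is 2n 3's then 3n 9's (n = 1, 2, …).
Setting n = 4 gives 8, 12 characters in each block.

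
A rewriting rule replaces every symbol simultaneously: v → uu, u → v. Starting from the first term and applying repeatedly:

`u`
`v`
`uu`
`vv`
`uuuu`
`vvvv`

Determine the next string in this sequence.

uuuuuuuu

Rewriting each symbol of vvvv: v→uu, v→uu, v→uu, v→uu, which concatenates to uu uu uu uu.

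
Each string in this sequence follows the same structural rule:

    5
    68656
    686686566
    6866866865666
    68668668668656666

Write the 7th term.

6866866866866866865666666

Each term wraps the previous one in 686 on the left and 6 on the right.
From 68668668668656666, 2 further steps: 68668668668656666 → 686686686686686566666 → (answer).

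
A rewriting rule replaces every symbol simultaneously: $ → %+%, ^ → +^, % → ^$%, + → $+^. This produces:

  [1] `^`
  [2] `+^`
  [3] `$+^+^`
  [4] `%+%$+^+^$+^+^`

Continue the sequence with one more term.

Rewriting the 13 symbols of %+%$+^+^$+^+^ one by one yields ^$% $+^ ^$% %+% $+^ +^ $+^ +^ %+% $+^ +^ $+^ +^; concatenated:

^$%$+^^$%%+%$+^+^$+^+^%+%$+^+^$+^+^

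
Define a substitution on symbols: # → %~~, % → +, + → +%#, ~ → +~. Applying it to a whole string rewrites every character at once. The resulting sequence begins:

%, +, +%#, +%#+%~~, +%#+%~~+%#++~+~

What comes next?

Applying the rule to each of the 15 symbols of +%#+%~~+%#++~+~ gives the pieces +%# + %~~ +%# + +~ +~ +%# + %~~ +%# +%# +~ +%# +~, which concatenate to the answer.

+%#+%~~+%#++~+~+%#+%~~+%#+%#+~+%#+~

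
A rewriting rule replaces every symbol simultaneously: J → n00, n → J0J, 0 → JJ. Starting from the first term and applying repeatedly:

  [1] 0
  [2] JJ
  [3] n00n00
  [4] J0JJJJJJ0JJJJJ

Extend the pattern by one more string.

Replace each of the 14 characters of J0JJJJJJ0JJJJJ in place — n00 JJ n00 n00 n00 n00 n00 n00 JJ n00 n00 n00 n00 n00 — and concatenate.

n00JJn00n00n00n00n00n00JJn00n00n00n00n00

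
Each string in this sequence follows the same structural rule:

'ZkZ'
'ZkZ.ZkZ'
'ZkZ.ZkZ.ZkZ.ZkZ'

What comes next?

ZkZ.ZkZ.ZkZ.ZkZ.ZkZ.ZkZ.ZkZ.ZkZ

Every step duplicates the string with '.' between the halves.
So the next term is two copies of ZkZ.ZkZ.ZkZ.ZkZ with '.' between the halves.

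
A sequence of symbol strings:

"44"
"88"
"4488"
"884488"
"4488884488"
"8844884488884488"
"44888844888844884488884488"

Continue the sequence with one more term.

884488448888448844888844888844884488884488

Each term (from the third on) is the two preceding terms concatenated in order: term 3 = 44·88 = 4488.
So term 8 is 8844884488884488·44888844888844884488884488.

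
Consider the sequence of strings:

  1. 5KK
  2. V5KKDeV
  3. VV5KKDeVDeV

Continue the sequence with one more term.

VVV5KKDeVDeVDeV

Every step adds V to the front and DeV to the end of the previous string.
One more step from VV5KKDeVDeV gives the answer.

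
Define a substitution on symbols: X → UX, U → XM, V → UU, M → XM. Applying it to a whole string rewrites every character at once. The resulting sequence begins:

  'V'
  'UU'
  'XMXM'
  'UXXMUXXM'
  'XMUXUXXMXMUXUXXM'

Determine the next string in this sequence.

Rewriting the 16 symbols of XMUXUXXMXMUXUXXM one by one yields UX XM XM UX XM UX UX XM UX XM XM UX XM UX UX XM; concatenated:

UXXMXMUXXMUXUXXMUXXMXMUXXMUXUXXM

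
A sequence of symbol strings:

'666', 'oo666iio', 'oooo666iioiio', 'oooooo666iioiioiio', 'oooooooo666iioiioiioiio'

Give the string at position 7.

oooooooooooo666iioiioiioiioiioiio

s(k+1) = oo·s(k)·iio, so each term gains oo as a prefix and iio as a suffix.
From oooooooo666iioiioiioiio, 2 further steps: oooooooo666iioiioiioiio → oooooooooo666iioiioiioiioiio → (answer).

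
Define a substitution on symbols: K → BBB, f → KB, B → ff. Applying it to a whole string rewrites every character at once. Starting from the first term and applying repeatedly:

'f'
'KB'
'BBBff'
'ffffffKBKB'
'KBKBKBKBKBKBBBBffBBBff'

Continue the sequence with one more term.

Rewriting the 22 symbols of KBKBKBKBKBKBBBBffBBBff one by one yields BBB ff BBB ff BBB ff BBB ff BBB ff BBB ff ff ff ff KB KB ff ff ff KB KB; concatenated:

BBBffBBBffBBBffBBBffBBBffBBBffffffffKBKBffffffKBKB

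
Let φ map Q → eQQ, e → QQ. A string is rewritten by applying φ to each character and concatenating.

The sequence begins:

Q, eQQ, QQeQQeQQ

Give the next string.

Expanding QQeQQeQQ: Q→eQQ, Q→eQQ, e→QQ, Q→eQQ, Q→eQQ, e→QQ, Q→eQQ, Q→eQQ. Concatenated: eQQ eQQ QQ eQQ eQQ QQ eQQ eQQ.

eQQeQQQQeQQeQQQQeQQeQQ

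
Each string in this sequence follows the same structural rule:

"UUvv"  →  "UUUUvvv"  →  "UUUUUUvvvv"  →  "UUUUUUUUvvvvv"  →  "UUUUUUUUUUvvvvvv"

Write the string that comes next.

UUUUUUUUUUUUvvvvvvv

Reading off run lengths: U runs 2, 4, 6, 8, 10; v runs 2, 3, 4, 5, 6 — each is linear in n (n = 1, 2, …).
For the next term, n = 6, so the run lengths are 12, 7.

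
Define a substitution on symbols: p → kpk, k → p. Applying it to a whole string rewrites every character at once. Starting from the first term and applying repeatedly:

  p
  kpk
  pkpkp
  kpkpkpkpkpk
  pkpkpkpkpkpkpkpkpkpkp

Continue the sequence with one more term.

Rewriting the 21 symbols of pkpkpkpkpkpkpkpkpkpkp one by one yields kpk p kpk p kpk p kpk p kpk p kpk p kpk p kpk p kpk p kpk p kpk; concatenated:

kpkpkpkpkpkpkpkpkpkpkpkpkpkpkpkpkpkpkpkpkpk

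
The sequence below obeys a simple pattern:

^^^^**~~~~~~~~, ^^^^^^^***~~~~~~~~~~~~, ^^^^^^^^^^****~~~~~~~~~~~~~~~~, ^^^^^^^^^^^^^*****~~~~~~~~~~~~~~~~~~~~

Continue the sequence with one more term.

^^^^^^^^^^^^^^^^******~~~~~~~~~~~~~~~~~~~~~~~~

The n-th term is 3n-2 ^'s then n *'s then 4n ~'s, where the shown terms are n = 2, 3, 4, 5.
At n = 6 the blocks have lengths 16, 6, 24.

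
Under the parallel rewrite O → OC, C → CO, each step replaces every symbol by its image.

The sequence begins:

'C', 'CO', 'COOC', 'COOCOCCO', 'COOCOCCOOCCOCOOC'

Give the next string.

Rewriting the 16 symbols of COOCOCCOOCCOCOOC one by one yields CO OC OC CO OC CO CO OC OC CO CO OC CO OC OC CO; concatenated:

COOCOCCOOCCOCOOCOCCOCOOCCOOCOCCO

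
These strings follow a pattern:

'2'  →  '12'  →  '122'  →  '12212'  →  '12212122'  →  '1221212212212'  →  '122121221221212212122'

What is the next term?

This is a Fibonacci-style word recurrence s(k) = s(k−1)·s(k−2): e.g. 12·2 = 122.
So term 8 is 122121221221212212122·1221212212212.

1221212212212122121221221212212212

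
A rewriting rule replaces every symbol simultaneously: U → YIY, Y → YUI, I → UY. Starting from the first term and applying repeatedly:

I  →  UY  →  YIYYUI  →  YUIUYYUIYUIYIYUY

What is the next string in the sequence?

YUIYIYUYYIYYUIYUIYIYUYYUIYIYUYYUIUYYUIYIYYUI

Replace each of the 16 characters of YUIUYYUIYUIYIYUY in place — YUI YIY UY YIY YUI YUI YIY UY YUI YIY UY YUI UY YUI YIY YUI — and concatenate.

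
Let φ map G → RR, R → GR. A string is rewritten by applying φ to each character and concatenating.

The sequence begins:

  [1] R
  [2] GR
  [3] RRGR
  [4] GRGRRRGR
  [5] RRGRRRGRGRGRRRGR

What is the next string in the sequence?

GRGRRRGRGRGRRRGRRRGRRRGRGRGRRRGR

Applying the rule to each of the 16 symbols of RRGRRRGRGRGRRRGR gives the pieces GR GR RR GR GR GR RR GR RR GR RR GR GR GR RR GR, which concatenate to the answer.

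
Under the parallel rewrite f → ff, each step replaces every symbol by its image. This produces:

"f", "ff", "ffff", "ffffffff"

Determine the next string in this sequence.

ffffffffffffffff

Rewriting each symbol of ffffffff: f→ff, f→ff, f→ff, f→ff, f→ff, f→ff, f→ff, f→ff, which concatenates to ff ff ff ff ff ff ff ff.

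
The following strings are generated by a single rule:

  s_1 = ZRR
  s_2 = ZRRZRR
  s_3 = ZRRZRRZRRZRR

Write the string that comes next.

ZRRZRRZRRZRRZRRZRRZRRZRR

Every step duplicates the string.
So the next term is two copies of ZRRZRRZRRZRR.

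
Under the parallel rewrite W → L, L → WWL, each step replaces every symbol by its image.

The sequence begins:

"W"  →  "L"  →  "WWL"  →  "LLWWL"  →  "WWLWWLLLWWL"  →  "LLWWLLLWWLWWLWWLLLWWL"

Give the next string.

WWLWWLLLWWLWWLWWLLLWWLLLWWLLLWWLWWLWWLLLWWL

Replace each of the 21 characters of LLWWLLLWWLWWLWWLLLWWL in place — WWL WWL L L WWL WWL WWL L L WWL L L WWL L L WWL WWL WWL L L WWL — and concatenate.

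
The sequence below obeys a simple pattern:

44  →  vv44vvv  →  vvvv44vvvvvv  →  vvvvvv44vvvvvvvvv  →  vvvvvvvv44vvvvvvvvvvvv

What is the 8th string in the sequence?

vvvvvvvvvvvvvv44vvvvvvvvvvvvvvvvvvvvv

s(k+1) = vv·s(k)·vvv, so each term gains vv as a prefix and vvv as a suffix.
From vvvvvvvv44vvvvvvvvvvvv, 3 further steps: vvvvvvvv44vvvvvvvvvvvv → vvvvvvvvvv44vvvvvvvvvvvvvvv → vvvvvvvvvvvv44vvvvvvvvvvvvvvvvvv → (answer).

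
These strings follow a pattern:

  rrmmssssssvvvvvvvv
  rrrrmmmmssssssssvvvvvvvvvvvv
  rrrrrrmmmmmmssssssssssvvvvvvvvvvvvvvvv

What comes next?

rrrrrrrrmmmmmmmmssssssssssssvvvvvvvvvvvvvvvvvvvv

The n-th term is 2n-2 r's then 2n-2 m's then 2n+2 s's then 4n v's, where the shown terms are n = 2, 3, 4.
At n = 5 the blocks have lengths 8, 8, 12, 20.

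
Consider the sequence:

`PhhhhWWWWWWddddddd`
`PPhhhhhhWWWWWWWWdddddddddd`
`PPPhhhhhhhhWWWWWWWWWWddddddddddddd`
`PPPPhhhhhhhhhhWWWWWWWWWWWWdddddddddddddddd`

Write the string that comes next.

PPPPPhhhhhhhhhhhhWWWWWWWWWWWWWWddddddddddddddddddd

Term n consists of n-1 P's, followed by 2n h's, followed by 2n+2 W's, followed by 3n+1 d's, where the shown terms are n = 2, 3, 4, 5.
For the next term, n = 6, so the run lengths are 5, 12, 14, 19.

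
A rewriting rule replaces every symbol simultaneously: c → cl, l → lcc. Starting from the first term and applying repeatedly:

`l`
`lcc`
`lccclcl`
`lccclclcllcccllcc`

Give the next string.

lccclclcllcccllcccllcclccclclcllcclccclcl

Applying the rule to each of the 17 symbols of lccclclcllcccllcc gives the pieces lcc cl cl cl lcc cl lcc cl lcc lcc cl cl cl lcc lcc cl cl, which concatenate to the answer.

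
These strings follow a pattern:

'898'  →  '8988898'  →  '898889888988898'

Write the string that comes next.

8988898889888988898889888988898

Each string is two copies of the previous one joined by '8'.
So the next term is two copies of 898889888988898 with '8' between the halves.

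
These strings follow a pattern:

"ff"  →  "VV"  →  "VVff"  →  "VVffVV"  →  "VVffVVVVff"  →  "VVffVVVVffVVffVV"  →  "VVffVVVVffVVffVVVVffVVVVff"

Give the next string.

VVffVVVVffVVffVVVVffVVVVffVVffVVVVffVVffVV

Each term (from the third on) is the previous term followed by the one before it: term 3 = VV·ff = VVff.
The next term joins VVffVVVVffVVffVVVVffVVVVff and VVffVVVVffVVffVV.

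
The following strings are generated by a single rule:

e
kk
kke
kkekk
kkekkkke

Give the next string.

kkekkkkekkekk

This is a Fibonacci-style word recurrence s(k) = s(k−1)·s(k−2): e.g. kk·e = kke.
Continuing: kkekkkke · kkekk gives term 6.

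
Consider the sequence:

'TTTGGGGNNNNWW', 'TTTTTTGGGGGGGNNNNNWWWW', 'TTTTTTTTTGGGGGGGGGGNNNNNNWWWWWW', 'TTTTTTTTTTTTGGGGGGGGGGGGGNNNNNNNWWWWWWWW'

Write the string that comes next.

The n-th term is 3n T's then 3n+1 G's then n+3 N's then 2n W's (n = 1, 2, …).
Setting n = 5 gives 15, 16, 8, 10 characters in each block.

TTTTTTTTTTTTTTTGGGGGGGGGGGGGGGGNNNNNNNNWWWWWWWWWW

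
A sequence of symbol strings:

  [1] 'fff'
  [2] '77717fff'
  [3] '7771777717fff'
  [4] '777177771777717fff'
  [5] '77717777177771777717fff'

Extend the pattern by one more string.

7771777717777177771777717fff

The strings grow by a fixed prefix 77717 each time.
So the next term is 77717·77717777177771777717fff.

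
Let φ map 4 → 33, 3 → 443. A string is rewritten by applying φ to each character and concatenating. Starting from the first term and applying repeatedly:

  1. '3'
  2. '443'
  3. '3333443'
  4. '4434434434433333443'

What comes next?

Replace each of the 19 characters of 4434434434433333443 in place — 33 33 443 33 33 443 33 33 443 33 33 443 443 443 443 443 33 33 443 — and concatenate.

33334433333443333344333334434434434434433333443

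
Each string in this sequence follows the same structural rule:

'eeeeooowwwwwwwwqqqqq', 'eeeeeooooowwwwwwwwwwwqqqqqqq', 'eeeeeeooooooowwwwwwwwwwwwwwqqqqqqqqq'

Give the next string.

Reading off run lengths: e runs 4, 5, 6; o runs 3, 5, 7; w runs 8, 11, 14; q runs 5, 7, 9 — each is linear in n, where the shown terms are n = 2, 3, 4.
For the next term, n = 5, so the run lengths are 7, 9, 17, 11.

eeeeeeeooooooooowwwwwwwwwwwwwwwwwqqqqqqqqqqq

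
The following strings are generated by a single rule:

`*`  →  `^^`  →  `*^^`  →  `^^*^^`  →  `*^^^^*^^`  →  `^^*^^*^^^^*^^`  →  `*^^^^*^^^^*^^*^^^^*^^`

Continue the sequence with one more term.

^^*^^*^^^^*^^*^^^^*^^^^*^^*^^^^*^^

Each term (from the third on) is the two preceding terms concatenated in order: term 3 = *·^^ = *^^.
The next term joins ^^*^^*^^^^*^^ and *^^^^*^^^^*^^*^^^^*^^.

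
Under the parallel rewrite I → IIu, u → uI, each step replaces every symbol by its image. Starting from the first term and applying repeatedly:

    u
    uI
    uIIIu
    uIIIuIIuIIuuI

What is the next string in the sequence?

uIIIuIIuIIuuIIIuIIuuIIIuIIuuIuIIIu

φ(uIIIuIIuIIuuI) expands symbol-by-symbol to uI IIu IIu IIu uI IIu IIu uI IIu IIu uI uI IIu; joining the 13 pieces gives the next term.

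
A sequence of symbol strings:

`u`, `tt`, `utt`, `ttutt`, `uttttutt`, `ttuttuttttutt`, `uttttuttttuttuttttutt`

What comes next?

ttuttuttttuttuttttuttttuttuttttutt

This is a Fibonacci-style word recurrence s(k) = s(k−2)·s(k−1): e.g. u·tt = utt.
The next term joins ttuttuttttutt and uttttuttttuttuttttutt.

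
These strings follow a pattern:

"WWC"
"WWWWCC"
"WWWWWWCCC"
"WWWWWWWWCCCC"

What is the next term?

WWWWWWWWWWCCCCC

The n-th term is 2n W's then n C's (n = 1, 2, …).
For the next term, n = 5, so the run lengths are 10, 5.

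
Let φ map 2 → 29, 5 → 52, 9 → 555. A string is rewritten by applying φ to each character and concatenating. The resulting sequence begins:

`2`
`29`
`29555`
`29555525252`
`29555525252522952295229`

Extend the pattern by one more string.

Replace each of the 23 characters of 29555525252522952295229 in place — 29 555 52 52 52 52 29 52 29 52 29 52 29 29 555 52 29 29 555 52 29 29 555 — and concatenate.

29555525252522952295229522929555522929555522929555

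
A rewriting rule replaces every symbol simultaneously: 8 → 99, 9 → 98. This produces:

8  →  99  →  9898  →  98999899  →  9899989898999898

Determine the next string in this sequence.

98999898989998999899989898999899

φ(9899989898999898) expands symbol-by-symbol to 98 99 98 98 98 99 98 99 98 99 98 98 98 99 98 99; joining the 16 pieces gives the next term.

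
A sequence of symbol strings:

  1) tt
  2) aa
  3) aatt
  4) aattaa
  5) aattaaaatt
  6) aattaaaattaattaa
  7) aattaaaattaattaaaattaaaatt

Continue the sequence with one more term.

aattaaaattaattaaaattaaaattaattaaaattaattaa

Each term (from the third on) is the previous term followed by the one before it: term 3 = aa·tt = aatt.
Continuing: aattaaaattaattaaaattaaaatt · aattaaaattaattaa gives term 8.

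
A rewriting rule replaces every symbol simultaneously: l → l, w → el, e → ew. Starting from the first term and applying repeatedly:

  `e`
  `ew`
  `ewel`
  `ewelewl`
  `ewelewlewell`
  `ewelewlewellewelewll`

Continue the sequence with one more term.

φ(ewelewlewellewelewll) expands symbol-by-symbol to ew el ew l ew el l ew el ew l l ew el ew l ew el l l; joining the 20 pieces gives the next term.

ewelewlewellewelewllewelewlewelll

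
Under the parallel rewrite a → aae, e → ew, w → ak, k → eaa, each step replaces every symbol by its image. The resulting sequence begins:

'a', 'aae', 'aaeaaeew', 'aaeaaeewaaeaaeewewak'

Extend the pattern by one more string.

Rewriting the 20 symbols of aaeaaeewaaeaaeewewak one by one yields aae aae ew aae aae ew ew ak aae aae ew aae aae ew ew ak ew ak aae eaa; concatenated:

aaeaaeewaaeaaeewewakaaeaaeewaaeaaeewewakewakaaeeaa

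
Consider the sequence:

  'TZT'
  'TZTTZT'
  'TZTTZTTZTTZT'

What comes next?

s(k+1) = s(k)·s(k) — each term doubles the last.
Doubling TZTTZTTZTTZT:

TZTTZTTZTTZTTZTTZTTZTTZT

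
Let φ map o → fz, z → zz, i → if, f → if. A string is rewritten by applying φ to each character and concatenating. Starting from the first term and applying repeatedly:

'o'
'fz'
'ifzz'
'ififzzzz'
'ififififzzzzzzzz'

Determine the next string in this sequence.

ififififififififzzzzzzzzzzzzzzzz

Applying the rule to each of the 16 symbols of ififififzzzzzzzz gives the pieces if if if if if if if if zz zz zz zz zz zz zz zz, which concatenate to the answer.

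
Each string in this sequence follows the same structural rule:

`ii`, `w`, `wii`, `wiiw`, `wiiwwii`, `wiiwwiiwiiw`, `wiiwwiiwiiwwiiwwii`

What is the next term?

wiiwwiiwiiwwiiwwiiwiiwwiiwiiw

Each term (from the third on) is the previous term followed by the one before it: term 3 = w·ii = wii.
Continuing: wiiwwiiwiiwwiiwwii · wiiwwiiwiiw gives term 8.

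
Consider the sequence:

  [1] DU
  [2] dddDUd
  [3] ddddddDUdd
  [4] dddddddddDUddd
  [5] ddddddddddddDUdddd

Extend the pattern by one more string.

Every step adds ddd to the front and d to the end of the previous string.
Applying this once more to ddddddddddddDUdddd:

dddddddddddddddDUddddd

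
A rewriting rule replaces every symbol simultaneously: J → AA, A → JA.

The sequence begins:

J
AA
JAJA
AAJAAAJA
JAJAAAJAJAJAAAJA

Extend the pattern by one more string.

Rewriting the 16 symbols of JAJAAAJAJAJAAAJA one by one yields AA JA AA JA JA JA AA JA AA JA AA JA JA JA AA JA; concatenated:

AAJAAAJAJAJAAAJAAAJAAAJAJAJAAAJA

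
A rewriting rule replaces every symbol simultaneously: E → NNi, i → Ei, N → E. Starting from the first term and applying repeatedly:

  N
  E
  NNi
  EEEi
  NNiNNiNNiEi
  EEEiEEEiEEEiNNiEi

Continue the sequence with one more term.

Rewriting the 17 symbols of EEEiEEEiEEEiNNiEi one by one yields NNi NNi NNi Ei NNi NNi NNi Ei NNi NNi NNi Ei E E Ei NNi Ei; concatenated:

NNiNNiNNiEiNNiNNiNNiEiNNiNNiNNiEiEEEiNNiEi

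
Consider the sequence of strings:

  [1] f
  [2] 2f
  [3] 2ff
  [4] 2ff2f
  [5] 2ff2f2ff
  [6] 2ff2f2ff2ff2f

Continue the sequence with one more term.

From term 3 onward, concatenate the last term with the second-to-last: 2f·f = 2ff, 2ff·2f = 2ff2f, …
Continuing: 2ff2f2ff2ff2f · 2ff2f2ff gives term 7.

2ff2f2ff2ff2f2ff2f2ff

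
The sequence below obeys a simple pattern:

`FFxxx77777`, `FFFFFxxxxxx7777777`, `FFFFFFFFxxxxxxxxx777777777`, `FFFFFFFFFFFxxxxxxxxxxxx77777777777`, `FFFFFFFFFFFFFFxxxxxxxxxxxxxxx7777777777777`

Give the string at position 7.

Reading off run lengths: F runs 2, 5, 8, 11, 14; x runs 3, 6, 9, 12, 15; 7 runs 5, 7, 9, 11, 13 — each is linear in n (n = 1, 2, …).
At n = 7 the blocks have lengths 20, 21, 17.

FFFFFFFFFFFFFFFFFFFFxxxxxxxxxxxxxxxxxxxxx77777777777777777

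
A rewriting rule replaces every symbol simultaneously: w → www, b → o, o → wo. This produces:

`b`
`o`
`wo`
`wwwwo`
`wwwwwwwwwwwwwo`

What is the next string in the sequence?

wwwwwwwwwwwwwwwwwwwwwwwwwwwwwwwwwwwwwwwwo

Replace each of the 14 characters of wwwwwwwwwwwwwo in place — www www www www www www www www www www www www www wo — and concatenate.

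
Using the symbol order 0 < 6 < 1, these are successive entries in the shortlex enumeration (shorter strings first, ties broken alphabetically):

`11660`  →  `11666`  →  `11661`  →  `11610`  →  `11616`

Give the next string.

Treat 11616 as a base-3 numeral over the given alphabet and add one, carrying through any trailing 1's.

11611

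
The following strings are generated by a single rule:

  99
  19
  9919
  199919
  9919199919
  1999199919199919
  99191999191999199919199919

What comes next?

This is a Fibonacci-style word recurrence s(k) = s(k−2)·s(k−1): e.g. 99·19 = 9919.
Continuing: 1999199919199919 · 99191999191999199919199919 gives term 8.

199919991919991999191999191999199919199919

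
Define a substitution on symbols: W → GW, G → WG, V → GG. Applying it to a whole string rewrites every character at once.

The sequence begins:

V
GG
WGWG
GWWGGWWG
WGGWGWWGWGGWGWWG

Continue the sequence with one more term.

Replace each of the 16 characters of WGGWGWWGWGGWGWWG in place — GW WG WG GW WG GW GW WG GW WG WG GW WG GW GW WG — and concatenate.

GWWGWGGWWGGWGWWGGWWGWGGWWGGWGWWG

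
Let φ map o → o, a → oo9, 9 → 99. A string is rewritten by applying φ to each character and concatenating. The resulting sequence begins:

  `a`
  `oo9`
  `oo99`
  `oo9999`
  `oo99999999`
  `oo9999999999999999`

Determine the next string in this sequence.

oo99999999999999999999999999999999

Applying the rule to each of the 18 symbols of oo9999999999999999 gives the pieces o o 99 99 99 99 99 99 99 99 99 99 99 99 99 99 99 99, which concatenate to the answer.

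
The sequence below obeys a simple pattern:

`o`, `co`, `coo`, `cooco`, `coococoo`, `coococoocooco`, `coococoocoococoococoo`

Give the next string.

coococoocoococoococoocoococoocooco

This is a Fibonacci-style word recurrence s(k) = s(k−1)·s(k−2): e.g. co·o = coo.
So term 8 is coococoocoococoococoo·coococoocooco.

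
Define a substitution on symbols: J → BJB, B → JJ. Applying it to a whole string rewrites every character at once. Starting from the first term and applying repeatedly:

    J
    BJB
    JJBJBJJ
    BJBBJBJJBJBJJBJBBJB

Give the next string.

JJBJBJJJJBJBJJBJBBJBJJBJBJJBJBBJBJJBJBJJJJBJBJJ

Applying the rule to each of the 19 symbols of BJBBJBJJBJBJJBJBBJB gives the pieces JJ BJB JJ JJ BJB JJ BJB BJB JJ BJB JJ BJB BJB JJ BJB JJ JJ BJB JJ, which concatenate to the answer.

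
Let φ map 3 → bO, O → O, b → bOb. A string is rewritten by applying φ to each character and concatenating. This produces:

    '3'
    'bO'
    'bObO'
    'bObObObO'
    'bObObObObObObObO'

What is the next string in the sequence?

bObObObObObObObObObObObObObObObO

φ(bObObObObObObObO) expands symbol-by-symbol to bOb O bOb O bOb O bOb O bOb O bOb O bOb O bOb O; joining the 16 pieces gives the next term.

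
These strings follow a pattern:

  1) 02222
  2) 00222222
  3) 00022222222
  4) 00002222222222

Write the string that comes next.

00000222222222222

The n-th term is n-1 0's then 2n 2's, where the shown terms are n = 2, 3, 4, 5.
Setting n = 6 gives 5, 12 characters in each block.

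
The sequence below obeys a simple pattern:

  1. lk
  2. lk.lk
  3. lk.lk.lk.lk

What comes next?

Each string is two copies of the previous one joined by '.'.
Doubling lk.lk.lk.lk with '.' between the halves:

lk.lk.lk.lk.lk.lk.lk.lk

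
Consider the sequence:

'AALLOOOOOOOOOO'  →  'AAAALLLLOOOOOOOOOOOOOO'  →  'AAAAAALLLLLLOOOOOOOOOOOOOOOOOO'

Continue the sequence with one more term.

AAAAAAAALLLLLLLLOOOOOOOOOOOOOOOOOOOOOO

Reading off run lengths: A runs 2, 4, 6; L runs 2, 4, 6; O runs 10, 14, 18 — each is linear in n, where the shown terms are n = 2, 3, 4.
Setting n = 5 gives 8, 8, 22 characters in each block.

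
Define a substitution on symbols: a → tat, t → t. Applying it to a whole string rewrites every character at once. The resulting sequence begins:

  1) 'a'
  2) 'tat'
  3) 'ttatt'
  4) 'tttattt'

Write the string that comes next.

ttttatttt

Apply φ to tttattt symbol by symbol: t→t, t→t, t→t, a→tat, t→t, t→t, t→t; joined: t t t tat t t t.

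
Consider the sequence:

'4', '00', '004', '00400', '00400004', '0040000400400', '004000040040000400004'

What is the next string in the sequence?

0040000400400004000040040000400400

From term 3 onward, concatenate the last term with the second-to-last: 00·4 = 004, 004·00 = 00400, …
Continuing: 004000040040000400004 · 0040000400400 gives term 8.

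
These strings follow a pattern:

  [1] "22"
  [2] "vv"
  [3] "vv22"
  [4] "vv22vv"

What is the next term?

This is a Fibonacci-style word recurrence s(k) = s(k−1)·s(k−2): e.g. vv·22 = vv22.
So term 5 is vv22vv·vv22.

vv22vvvv22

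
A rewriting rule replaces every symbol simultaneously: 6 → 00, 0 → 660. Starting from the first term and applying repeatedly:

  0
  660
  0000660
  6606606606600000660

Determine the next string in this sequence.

Rewriting the 19 symbols of 6606606606600000660 one by one yields 00 00 660 00 00 660 00 00 660 00 00 660 660 660 660 660 00 00 660; concatenated:

00006600000660000066000006606606606606600000660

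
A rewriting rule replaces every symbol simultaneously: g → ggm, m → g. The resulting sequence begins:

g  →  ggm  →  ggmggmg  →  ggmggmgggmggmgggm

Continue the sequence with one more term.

ggmggmgggmggmgggmggmggmgggmggmgggmggmggmg

φ(ggmggmgggmggmgggm) expands symbol-by-symbol to ggm ggm g ggm ggm g ggm ggm ggm g ggm ggm g ggm ggm ggm g; joining the 17 pieces gives the next term.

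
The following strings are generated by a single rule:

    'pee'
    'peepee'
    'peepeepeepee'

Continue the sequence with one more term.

s(k+1) = s(k)·s(k) — each term doubles the last.
Doubling peepeepeepee:

peepeepeepeepeepeepeepee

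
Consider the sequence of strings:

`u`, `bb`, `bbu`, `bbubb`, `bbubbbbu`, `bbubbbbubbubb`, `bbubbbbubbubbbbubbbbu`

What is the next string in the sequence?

bbubbbbubbubbbbubbbbubbubbbbubbubb

Each term (from the third on) is the previous term followed by the one before it: term 3 = bb·u = bbu.
So term 8 is bbubbbbubbubbbbubbbbu·bbubbbbubbubb.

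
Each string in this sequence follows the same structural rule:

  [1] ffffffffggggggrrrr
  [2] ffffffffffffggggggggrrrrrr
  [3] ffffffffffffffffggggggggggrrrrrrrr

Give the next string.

ffffffffffffffffffffggggggggggggrrrrrrrrrr

The n-th term is 4n f's then 2n+2 g's then 2n r's, where the shown terms are n = 2, 3, 4.
For the next term, n = 5, so the run lengths are 20, 12, 10.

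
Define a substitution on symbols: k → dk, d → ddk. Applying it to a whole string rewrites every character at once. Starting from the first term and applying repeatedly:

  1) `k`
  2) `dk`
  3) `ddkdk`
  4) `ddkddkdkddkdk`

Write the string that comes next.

Rewriting the 13 symbols of ddkddkdkddkdk one by one yields ddk ddk dk ddk ddk dk ddk dk ddk ddk dk ddk dk; concatenated:

ddkddkdkddkddkdkddkdkddkddkdkddkdk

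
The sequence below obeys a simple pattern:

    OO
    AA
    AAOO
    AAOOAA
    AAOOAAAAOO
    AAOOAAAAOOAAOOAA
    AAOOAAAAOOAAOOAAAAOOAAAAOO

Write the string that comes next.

AAOOAAAAOOAAOOAAAAOOAAAAOOAAOOAAAAOOAAOOAA

From term 3 onward, concatenate the last term with the second-to-last: AA·OO = AAOO, AAOO·AA = AAOOAA, …
Continuing: AAOOAAAAOOAAOOAAAAOOAAAAOO · AAOOAAAAOOAAOOAA gives term 8.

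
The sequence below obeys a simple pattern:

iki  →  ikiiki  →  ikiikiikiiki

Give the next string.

s(k+1) = s(k)·s(k) — each term doubles the last.
One more doubling of ikiikiikiiki gives the answer.

ikiikiikiikiikiikiikiiki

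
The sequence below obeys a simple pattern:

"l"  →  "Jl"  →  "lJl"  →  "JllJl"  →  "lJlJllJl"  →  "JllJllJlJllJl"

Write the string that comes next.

This is a Fibonacci-style word recurrence s(k) = s(k−2)·s(k−1): e.g. l·Jl = lJl.
Continuing: lJlJllJl · JllJllJlJllJl gives term 7.

lJlJllJlJllJllJlJllJl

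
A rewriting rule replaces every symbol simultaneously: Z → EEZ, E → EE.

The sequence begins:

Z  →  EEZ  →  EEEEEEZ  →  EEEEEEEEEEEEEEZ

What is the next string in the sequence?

Rewriting the 15 symbols of EEEEEEEEEEEEEEZ one by one yields EE EE EE EE EE EE EE EE EE EE EE EE EE EE EEZ; concatenated:

EEEEEEEEEEEEEEEEEEEEEEEEEEEEEEZ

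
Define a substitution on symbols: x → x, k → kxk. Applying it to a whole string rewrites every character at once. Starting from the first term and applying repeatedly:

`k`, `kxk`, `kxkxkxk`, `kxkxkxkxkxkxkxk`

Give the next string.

Rewriting the 15 symbols of kxkxkxkxkxkxkxk one by one yields kxk x kxk x kxk x kxk x kxk x kxk x kxk x kxk; concatenated:

kxkxkxkxkxkxkxkxkxkxkxkxkxkxkxk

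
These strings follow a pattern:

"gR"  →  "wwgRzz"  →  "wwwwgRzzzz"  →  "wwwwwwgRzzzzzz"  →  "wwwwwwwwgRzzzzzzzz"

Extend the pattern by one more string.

wwwwwwwwwwgRzzzzzzzzzz

s(k+1) = ww·s(k)·zz, so each term gains ww as a prefix and zz as a suffix.
So the next term is ww·wwwwwwwwgRzzzzzzzz·zz.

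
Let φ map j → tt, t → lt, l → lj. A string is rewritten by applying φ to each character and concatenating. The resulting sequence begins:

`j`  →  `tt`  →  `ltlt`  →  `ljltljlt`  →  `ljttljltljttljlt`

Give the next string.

φ(ljttljltljttljlt) expands symbol-by-symbol to lj tt lt lt lj tt lj lt lj tt lt lt lj tt lj lt; joining the 16 pieces gives the next term.

ljttltltljttljltljttltltljttljlt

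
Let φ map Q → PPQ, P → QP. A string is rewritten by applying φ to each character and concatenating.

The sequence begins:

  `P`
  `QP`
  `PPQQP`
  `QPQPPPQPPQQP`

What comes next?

Expanding QPQPPPQPPQQP: Q→PPQ, P→QP, Q→PPQ, P→QP, P→QP, P→QP, Q→PPQ, P→QP, P→QP, Q→PPQ, Q→PPQ, P→QP. Concatenated: PPQ QP PPQ QP QP QP PPQ QP QP PPQ PPQ QP.

PPQQPPPQQPQPQPPPQQPQPPPQPPQQP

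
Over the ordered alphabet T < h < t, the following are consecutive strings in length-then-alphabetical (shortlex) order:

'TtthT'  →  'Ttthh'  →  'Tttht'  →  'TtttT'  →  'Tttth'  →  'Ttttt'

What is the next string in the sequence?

Find the rightmost character of Ttttt below t, bump it to the next letter, and reset everything to its right to T.

hTTTT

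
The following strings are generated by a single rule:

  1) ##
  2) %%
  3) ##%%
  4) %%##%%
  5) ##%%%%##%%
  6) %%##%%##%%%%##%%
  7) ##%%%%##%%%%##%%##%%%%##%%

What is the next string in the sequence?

This is a Fibonacci-style word recurrence s(k) = s(k−2)·s(k−1): e.g. ##·%% = ##%%.
So term 8 is %%##%%##%%%%##%%·##%%%%##%%%%##%%##%%%%##%%.

%%##%%##%%%%##%%##%%%%##%%%%##%%##%%%%##%%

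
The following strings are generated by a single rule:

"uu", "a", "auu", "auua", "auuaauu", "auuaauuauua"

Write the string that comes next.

auuaauuauuaauuaauu

Each term (from the third on) is the previous term followed by the one before it: term 3 = a·uu = auu.
So term 7 is auuaauuauua·auuaauu.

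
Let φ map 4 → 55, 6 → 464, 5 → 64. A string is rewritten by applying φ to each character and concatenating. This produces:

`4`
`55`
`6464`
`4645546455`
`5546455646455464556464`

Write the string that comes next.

64645546455646446455464556464554645564644645546455

Applying the rule to each of the 22 symbols of 5546455646455464556464 gives the pieces 64 64 55 464 55 64 64 464 55 464 55 64 64 55 464 55 64 64 464 55 464 55, which concatenate to the answer.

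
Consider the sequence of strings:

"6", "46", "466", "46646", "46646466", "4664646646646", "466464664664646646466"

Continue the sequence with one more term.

4664646646646466464664664646646646

This is a Fibonacci-style word recurrence s(k) = s(k−1)·s(k−2): e.g. 46·6 = 466.
So term 8 is 466464664664646646466·4664646646646.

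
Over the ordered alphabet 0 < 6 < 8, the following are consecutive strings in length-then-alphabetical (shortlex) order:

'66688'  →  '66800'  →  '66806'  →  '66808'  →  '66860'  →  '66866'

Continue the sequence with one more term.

66868

Treat 66866 as a base-3 numeral over the given alphabet and add one, carrying through any trailing 8's.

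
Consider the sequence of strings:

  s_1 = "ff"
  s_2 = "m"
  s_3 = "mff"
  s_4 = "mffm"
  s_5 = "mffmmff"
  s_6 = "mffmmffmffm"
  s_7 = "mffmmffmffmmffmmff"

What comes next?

This is a Fibonacci-style word recurrence s(k) = s(k−1)·s(k−2): e.g. m·ff = mff.
Continuing: mffmmffmffmmffmmff · mffmmffmffm gives term 8.

mffmmffmffmmffmmffmffmmffmffm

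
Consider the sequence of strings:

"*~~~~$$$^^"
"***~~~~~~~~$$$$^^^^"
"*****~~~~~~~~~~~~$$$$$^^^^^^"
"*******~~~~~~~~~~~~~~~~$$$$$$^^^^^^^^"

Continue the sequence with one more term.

*********~~~~~~~~~~~~~~~~~~~~$$$$$$$^^^^^^^^^^

Each string has the form *^{2n-1} ~^{4n} $^{n+2} ^^{2n} (n = 1, 2, …).
For the next term, n = 5, so the run lengths are 9, 20, 7, 10.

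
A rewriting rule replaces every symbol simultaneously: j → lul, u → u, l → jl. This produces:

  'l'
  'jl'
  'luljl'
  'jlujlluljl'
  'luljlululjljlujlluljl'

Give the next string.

Rewriting the 21 symbols of luljlululjljlujlluljl one by one yields jl u jl lul jl u jl u jl lul jl lul jl u lul jl jl u jl lul jl; concatenated:

jlujlluljlujlujlluljlluljlululjljlujlluljl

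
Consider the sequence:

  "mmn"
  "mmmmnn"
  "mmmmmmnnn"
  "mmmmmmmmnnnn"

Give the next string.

Reading off run lengths: m runs 2, 4, 6, 8; n runs 1, 2, 3, 4 — each is linear in n (n = 1, 2, …).
Setting n = 5 gives 10, 5 characters in each block.

mmmmmmmmmmnnnnn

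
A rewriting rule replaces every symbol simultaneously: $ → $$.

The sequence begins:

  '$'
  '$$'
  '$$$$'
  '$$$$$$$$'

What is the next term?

$$$$$$$$$$$$$$$$

Apply φ to $$$$$$$$ symbol by symbol: $→$$, $→$$, $→$$, $→$$, $→$$, $→$$, $→$$, $→$$; joined: $$ $$ $$ $$ $$ $$ $$ $$.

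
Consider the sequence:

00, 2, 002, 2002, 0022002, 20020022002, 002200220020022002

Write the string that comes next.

Each term (from the third on) is the two preceding terms concatenated in order: term 3 = 00·2 = 002.
Continuing: 20020022002 · 002200220020022002 gives term 8.

20020022002002200220020022002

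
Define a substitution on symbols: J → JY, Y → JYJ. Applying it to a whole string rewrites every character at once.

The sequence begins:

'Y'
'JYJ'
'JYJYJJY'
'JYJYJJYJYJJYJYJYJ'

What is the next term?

Applying the rule to each of the 17 symbols of JYJYJJYJYJJYJYJYJ gives the pieces JY JYJ JY JYJ JY JY JYJ JY JYJ JY JY JYJ JY JYJ JY JYJ JY, which concatenate to the answer.

JYJYJJYJYJJYJYJYJJYJYJJYJYJYJJYJYJJYJYJJY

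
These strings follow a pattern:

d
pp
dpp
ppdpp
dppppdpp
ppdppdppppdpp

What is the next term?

dppppdppppdppdppppdpp

This is a Fibonacci-style word recurrence s(k) = s(k−2)·s(k−1): e.g. d·pp = dpp.
The next term joins dppppdpp and ppdppdppppdpp.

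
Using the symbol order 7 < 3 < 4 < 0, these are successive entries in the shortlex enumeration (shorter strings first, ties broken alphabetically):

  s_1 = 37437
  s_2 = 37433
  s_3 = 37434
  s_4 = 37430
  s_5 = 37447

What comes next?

Find the rightmost character of 37447 below 0, bump it to the next letter, and reset everything to its right to 7.

37443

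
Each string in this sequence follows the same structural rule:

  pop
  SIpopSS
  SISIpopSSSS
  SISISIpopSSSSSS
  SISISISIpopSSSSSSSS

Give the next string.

SISISISISIpopSSSSSSSSSS

s(k+1) = SI·s(k)·SS, so each term gains SI as a prefix and SS as a suffix.
So the next term is SI·SISISISIpopSSSSSSSS·SS.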